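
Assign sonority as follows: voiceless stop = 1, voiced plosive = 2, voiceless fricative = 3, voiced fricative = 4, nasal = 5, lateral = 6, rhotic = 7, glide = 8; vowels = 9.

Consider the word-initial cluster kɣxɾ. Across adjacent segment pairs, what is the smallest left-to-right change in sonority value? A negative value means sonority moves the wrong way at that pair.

/k/: voiceless stop = 1.
/ɣ/: voiced fricative = 4.
/x/: voiceless fricative = 3.
/ɾ/: rhotic = 7.
/k/→/ɣ/: change +3.
/ɣ/→/x/: change -1.
/x/→/ɾ/: change +4.
Minimum = -1.

-1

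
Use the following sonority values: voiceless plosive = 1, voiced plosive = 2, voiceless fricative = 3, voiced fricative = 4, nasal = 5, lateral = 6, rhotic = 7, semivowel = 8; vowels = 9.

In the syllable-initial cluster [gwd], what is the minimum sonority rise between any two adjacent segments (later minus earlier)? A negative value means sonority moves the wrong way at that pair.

-6

/g/: voiced plosive = 2.
/w/: semivowel = 8.
/d/: voiced plosive = 2.
/g/→/w/: change +6.
/w/→/d/: change -6.
Minimum = -6.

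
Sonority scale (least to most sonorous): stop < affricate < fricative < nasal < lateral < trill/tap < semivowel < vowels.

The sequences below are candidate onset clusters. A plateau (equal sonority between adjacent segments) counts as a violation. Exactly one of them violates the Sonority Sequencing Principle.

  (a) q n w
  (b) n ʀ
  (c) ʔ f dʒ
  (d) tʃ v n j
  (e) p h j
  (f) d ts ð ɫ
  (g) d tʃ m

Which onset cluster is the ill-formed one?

(a) q n w: profile 1-4-7 — obeys.
(b) n ʀ: profile 4-6 — obeys.
(c) ʔ f dʒ: profile 1-3-2 — violates.
(d) tʃ v n j: profile 2-3-4-7 — obeys.
(e) p h j: profile 1-3-7 — obeys.
(f) d ts ð ɫ: profile 1-2-3-5 — obeys.
(g) d tʃ m: profile 1-2-4 — obeys.

c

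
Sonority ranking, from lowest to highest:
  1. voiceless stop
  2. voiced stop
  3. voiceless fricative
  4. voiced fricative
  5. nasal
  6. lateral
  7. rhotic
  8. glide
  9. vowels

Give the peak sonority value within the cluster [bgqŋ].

5

/b/ — voiced stop, sonority 2.
/g/ — voiced stop, sonority 2.
/q/ — voiceless stop, sonority 1.
/ŋ/ — nasal, sonority 5.
The maximum is 5.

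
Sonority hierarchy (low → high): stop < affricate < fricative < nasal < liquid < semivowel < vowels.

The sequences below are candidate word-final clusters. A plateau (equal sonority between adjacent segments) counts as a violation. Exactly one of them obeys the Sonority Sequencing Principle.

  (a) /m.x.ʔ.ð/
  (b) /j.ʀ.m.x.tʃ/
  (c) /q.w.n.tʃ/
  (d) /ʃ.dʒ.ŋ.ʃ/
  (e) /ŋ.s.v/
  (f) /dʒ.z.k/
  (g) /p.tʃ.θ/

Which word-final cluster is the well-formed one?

b

(a) sonority 4-3-1-3: ill-formed.
(b) sonority 6-5-4-3-2: well-formed.
(c) sonority 1-6-4-2: ill-formed.
(d) sonority 3-2-4-3: ill-formed.
(e) sonority 4-3-3: ill-formed.
(f) sonority 2-3-1: ill-formed.
(g) sonority 1-2-3: ill-formed.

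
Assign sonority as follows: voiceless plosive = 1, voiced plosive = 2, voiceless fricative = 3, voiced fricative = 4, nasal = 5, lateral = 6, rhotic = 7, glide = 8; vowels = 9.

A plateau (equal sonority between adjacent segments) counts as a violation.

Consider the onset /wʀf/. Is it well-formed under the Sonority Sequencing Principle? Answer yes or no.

no

/w/ is a glide (sonority 8).
/ʀ/ is a rhotic (sonority 7).
/f/ is a voiceless fricative (sonority 3).
The profile is 8-7-3. Between /w/ (8) and /ʀ/ (7) sonority does not rise, so the cluster violates the SSP.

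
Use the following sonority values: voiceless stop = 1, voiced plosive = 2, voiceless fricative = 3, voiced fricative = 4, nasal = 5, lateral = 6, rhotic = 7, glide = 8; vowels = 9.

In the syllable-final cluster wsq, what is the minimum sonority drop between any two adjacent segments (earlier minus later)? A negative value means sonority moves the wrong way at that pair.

/w/ — glide, sonority 8.
/s/ — voiceless fricative, sonority 3.
/q/ — voiceless stop, sonority 1.
/w/→/s/: change +5.
/s/→/q/: change +2.
Minimum = 2.

2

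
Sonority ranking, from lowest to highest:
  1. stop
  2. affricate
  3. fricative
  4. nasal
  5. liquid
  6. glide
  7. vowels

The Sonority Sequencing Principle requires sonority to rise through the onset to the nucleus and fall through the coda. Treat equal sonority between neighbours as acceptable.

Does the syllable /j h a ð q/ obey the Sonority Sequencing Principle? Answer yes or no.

Onset: /j/ is a glide (sonority 6), /h/ is a fricative (sonority 3); then the nucleus /a/ (sonority 7).
Onset profile 6-3-7 — does not rise throughout.
Coda: /ð/ is a fricative (sonority 3), /q/ is a stop (sonority 1).
Coda profile 7-3-1 — falls from the nucleus.

no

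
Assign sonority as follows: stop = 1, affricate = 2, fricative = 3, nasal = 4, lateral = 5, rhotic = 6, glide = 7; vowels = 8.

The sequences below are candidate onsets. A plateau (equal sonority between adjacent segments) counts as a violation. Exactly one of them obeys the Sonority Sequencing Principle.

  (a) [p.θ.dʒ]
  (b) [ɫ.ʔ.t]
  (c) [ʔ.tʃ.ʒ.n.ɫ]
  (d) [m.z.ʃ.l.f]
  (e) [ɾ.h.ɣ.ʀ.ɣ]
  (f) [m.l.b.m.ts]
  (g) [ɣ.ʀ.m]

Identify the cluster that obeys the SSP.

(a) sonority 1-3-2: ill-formed.
(b) sonority 5-1-1: ill-formed.
(c) sonority 1-2-3-4-5: well-formed.
(d) sonority 4-3-3-5-3: ill-formed.
(e) sonority 6-3-3-6-3: ill-formed.
(f) sonority 4-5-1-4-2: ill-formed.
(g) sonority 3-6-4: ill-formed.

c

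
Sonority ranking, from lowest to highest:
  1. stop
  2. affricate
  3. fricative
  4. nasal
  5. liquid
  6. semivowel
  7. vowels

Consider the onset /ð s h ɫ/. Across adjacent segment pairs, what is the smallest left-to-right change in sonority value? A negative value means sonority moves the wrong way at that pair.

0

/ð/: fricative = 3.
/s/: fricative = 3.
/h/: fricative = 3.
/ɫ/: liquid = 5.
/ð/→/s/: change +0.
/s/→/h/: change +0.
/h/→/ɫ/: change +2.
Minimum = 0.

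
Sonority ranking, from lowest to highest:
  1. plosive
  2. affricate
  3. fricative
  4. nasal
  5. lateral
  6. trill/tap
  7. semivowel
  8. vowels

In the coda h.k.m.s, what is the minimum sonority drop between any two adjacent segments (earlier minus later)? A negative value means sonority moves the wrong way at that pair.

/h/ is a fricative (sonority 3).
/k/ is a plosive (sonority 1).
/m/ is a nasal (sonority 4).
/s/ is a fricative (sonority 3).
/h/→/k/: change +2.
/k/→/m/: change -3.
/m/→/s/: change +1.
Minimum = -3.

-3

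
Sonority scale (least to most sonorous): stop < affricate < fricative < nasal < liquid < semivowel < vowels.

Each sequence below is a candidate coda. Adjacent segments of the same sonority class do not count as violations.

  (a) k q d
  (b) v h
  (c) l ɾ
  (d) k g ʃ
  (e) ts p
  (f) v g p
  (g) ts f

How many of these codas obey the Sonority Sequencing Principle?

(a) 1-1-1 → obeys
(b) 3-3 → obeys
(c) 5-5 → obeys
(d) 1-1-3 → violates
(e) 2-1 → obeys
(f) 3-1-1 → obeys
(g) 2-3 → violates

5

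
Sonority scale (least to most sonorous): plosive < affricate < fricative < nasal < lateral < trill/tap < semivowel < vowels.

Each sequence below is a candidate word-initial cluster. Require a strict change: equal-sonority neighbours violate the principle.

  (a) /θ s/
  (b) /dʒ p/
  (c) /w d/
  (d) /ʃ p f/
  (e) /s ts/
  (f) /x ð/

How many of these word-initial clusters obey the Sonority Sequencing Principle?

0

(a) 3-3 → violates
(b) 2-1 → violates
(c) 7-1 → violates
(d) 3-1-3 → violates
(e) 3-2 → violates
(f) 3-3 → violates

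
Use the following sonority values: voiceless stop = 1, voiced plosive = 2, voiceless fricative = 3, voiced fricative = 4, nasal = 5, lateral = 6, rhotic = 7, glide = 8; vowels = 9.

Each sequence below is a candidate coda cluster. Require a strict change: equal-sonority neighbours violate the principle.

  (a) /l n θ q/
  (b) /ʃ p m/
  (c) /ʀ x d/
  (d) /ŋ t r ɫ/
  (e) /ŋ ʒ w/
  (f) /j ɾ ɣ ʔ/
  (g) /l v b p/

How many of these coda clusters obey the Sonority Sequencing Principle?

(a) 6-5-3-1 → obeys
(b) 3-1-5 → violates
(c) 7-3-2 → obeys
(d) 5-1-7-6 → violates
(e) 5-4-8 → violates
(f) 8-7-4-1 → obeys
(g) 6-4-2-1 → obeys

4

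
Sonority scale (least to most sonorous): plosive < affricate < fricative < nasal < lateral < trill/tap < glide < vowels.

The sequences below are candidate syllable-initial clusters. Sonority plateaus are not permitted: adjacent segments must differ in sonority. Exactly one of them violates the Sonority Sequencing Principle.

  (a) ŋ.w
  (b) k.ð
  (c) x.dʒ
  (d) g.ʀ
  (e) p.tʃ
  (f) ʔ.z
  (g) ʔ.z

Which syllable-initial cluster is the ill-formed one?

(a) ŋ.w: profile 4-7 — obeys.
(b) k.ð: profile 1-3 — obeys.
(c) x.dʒ: profile 3-2 — violates.
(d) g.ʀ: profile 1-6 — obeys.
(e) p.tʃ: profile 1-2 — obeys.
(f) ʔ.z: profile 1-3 — obeys.
(g) ʔ.z: profile 1-3 — obeys.

c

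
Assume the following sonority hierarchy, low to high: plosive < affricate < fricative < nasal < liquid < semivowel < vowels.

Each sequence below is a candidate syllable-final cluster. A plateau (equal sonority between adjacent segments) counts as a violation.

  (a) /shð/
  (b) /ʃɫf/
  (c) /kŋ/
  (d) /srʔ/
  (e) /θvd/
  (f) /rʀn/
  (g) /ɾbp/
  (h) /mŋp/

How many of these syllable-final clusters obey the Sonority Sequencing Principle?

0

(a) /shð/: profile 3-3-3 — violates.
(b) /ʃɫf/: profile 3-5-3 — violates.
(c) /kŋ/: profile 1-4 — violates.
(d) /srʔ/: profile 3-5-1 — violates.
(e) /θvd/: profile 3-3-1 — violates.
(f) /rʀn/: profile 5-5-4 — violates.
(g) /ɾbp/: profile 5-1-1 — violates.
(h) /mŋp/: profile 4-4-1 — violates.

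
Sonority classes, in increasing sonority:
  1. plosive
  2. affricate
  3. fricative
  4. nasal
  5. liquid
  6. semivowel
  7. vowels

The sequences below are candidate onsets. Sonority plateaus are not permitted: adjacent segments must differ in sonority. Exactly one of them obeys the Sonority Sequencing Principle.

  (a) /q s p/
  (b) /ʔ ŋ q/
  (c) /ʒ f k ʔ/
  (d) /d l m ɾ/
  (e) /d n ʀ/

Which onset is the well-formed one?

e

(a) sonority 1-3-1: ill-formed.
(b) sonority 1-4-1: ill-formed.
(c) sonority 3-3-1-1: ill-formed.
(d) sonority 1-5-4-5: ill-formed.
(e) sonority 1-4-5: well-formed.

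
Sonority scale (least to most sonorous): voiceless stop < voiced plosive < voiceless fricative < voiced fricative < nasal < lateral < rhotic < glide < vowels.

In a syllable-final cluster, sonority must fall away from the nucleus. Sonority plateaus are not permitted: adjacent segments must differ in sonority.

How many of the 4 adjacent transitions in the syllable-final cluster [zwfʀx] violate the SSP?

/z/ is a voiced fricative (sonority 4).
/w/ is a glide (sonority 8).
/f/ is a voiceless fricative (sonority 3).
/ʀ/ is a rhotic (sonority 7).
/x/ is a voiceless fricative (sonority 3).
/z/→/w/: 4→8 (does not fall) — violation.
/w/→/f/: 8→3 (falls) — ok.
/f/→/ʀ/: 3→7 (does not fall) — violation.
/ʀ/→/x/: 7→3 (falls) — ok.

2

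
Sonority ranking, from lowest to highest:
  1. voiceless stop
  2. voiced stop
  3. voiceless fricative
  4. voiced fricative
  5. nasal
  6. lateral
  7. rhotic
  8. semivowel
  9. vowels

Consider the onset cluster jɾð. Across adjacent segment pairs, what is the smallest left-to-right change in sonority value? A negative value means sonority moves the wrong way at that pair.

/j/: semivowel = 8.
/ɾ/: rhotic = 7.
/ð/: voiced fricative = 4.
/j/→/ɾ/: change -1.
/ɾ/→/ð/: change -3.
Minimum = -3.

-3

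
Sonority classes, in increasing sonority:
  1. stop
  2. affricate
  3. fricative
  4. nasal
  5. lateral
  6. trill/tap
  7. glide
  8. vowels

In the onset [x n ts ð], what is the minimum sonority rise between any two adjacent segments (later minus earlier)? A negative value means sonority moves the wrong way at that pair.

-2

/x/: fricative = 3.
/n/: nasal = 4.
/ts/: affricate = 2.
/ð/: fricative = 3.
/x/→/n/: change +1.
/n/→/ts/: change -2.
/ts/→/ð/: change +1.
Minimum = -2.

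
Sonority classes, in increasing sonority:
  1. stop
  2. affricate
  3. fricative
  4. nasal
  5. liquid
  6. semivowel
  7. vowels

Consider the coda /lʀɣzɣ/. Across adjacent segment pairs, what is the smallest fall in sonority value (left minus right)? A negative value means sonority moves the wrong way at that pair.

0

/l/: liquid = 5.
/ʀ/: liquid = 5.
/ɣ/: fricative = 3.
/z/: fricative = 3.
/ɣ/: fricative = 3.
/l/→/ʀ/: change +0.
/ʀ/→/ɣ/: change +2.
/ɣ/→/z/: change +0.
/z/→/ɣ/: change +0.
Minimum = 0.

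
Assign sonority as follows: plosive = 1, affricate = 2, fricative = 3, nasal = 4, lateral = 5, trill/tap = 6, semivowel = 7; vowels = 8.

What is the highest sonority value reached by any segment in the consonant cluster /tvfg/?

/t/ — plosive, sonority 1.
/v/ — fricative, sonority 3.
/f/ — fricative, sonority 3.
/g/ — plosive, sonority 1.
The maximum is 3.

3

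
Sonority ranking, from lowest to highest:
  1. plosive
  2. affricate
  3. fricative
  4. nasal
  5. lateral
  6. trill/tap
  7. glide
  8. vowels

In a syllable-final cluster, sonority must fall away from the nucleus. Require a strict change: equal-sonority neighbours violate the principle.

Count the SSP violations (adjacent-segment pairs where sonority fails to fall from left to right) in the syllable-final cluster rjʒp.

/r/: trill/tap = 6.
/j/: glide = 7.
/ʒ/: fricative = 3.
/p/: plosive = 1.
/r/→/j/: 6→7 (does not fall) — violation.
/j/→/ʒ/: 7→3 (falls) — ok.
/ʒ/→/p/: 3→1 (falls) — ok.

1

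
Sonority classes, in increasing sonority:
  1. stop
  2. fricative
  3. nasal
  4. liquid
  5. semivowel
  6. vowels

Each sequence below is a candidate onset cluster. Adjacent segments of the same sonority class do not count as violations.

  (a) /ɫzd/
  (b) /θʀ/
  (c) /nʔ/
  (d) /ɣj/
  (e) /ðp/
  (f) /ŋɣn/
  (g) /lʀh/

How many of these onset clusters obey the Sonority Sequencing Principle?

2

(a) sonority 4-2-1: ill-formed.
(b) sonority 2-4: well-formed.
(c) sonority 3-1: ill-formed.
(d) sonority 2-5: well-formed.
(e) sonority 2-1: ill-formed.
(f) sonority 3-2-3: ill-formed.
(g) sonority 4-4-2: ill-formed.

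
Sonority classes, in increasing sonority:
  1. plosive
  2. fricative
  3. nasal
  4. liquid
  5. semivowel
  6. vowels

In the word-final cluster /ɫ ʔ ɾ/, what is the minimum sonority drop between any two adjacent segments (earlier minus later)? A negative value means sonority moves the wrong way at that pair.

-3

/ɫ/ is a liquid (sonority 4).
/ʔ/ is a plosive (sonority 1).
/ɾ/ is a liquid (sonority 4).
/ɫ/→/ʔ/: change +3.
/ʔ/→/ɾ/: change -3.
Minimum = -3.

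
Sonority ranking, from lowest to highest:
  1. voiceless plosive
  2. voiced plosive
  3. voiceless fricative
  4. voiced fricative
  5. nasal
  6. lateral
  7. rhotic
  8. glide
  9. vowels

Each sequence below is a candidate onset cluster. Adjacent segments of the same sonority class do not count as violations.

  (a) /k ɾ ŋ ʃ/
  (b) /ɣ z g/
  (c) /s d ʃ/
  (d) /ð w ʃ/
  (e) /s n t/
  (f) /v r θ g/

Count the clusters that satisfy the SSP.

0

(a) sonority 1-7-5-3: ill-formed.
(b) sonority 4-4-2: ill-formed.
(c) sonority 3-2-3: ill-formed.
(d) sonority 4-8-3: ill-formed.
(e) sonority 3-5-1: ill-formed.
(f) sonority 4-7-3-2: ill-formed.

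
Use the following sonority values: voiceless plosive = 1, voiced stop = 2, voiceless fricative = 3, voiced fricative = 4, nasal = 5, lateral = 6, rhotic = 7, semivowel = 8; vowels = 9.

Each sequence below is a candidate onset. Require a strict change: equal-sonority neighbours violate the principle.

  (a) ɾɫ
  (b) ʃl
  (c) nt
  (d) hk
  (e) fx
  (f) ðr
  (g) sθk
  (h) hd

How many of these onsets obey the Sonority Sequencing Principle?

(a) ɾɫ: profile 7-6 — violates.
(b) ʃl: profile 3-6 — obeys.
(c) nt: profile 5-1 — violates.
(d) hk: profile 3-1 — violates.
(e) fx: profile 3-3 — violates.
(f) ðr: profile 4-7 — obeys.
(g) sθk: profile 3-3-1 — violates.
(h) hd: profile 3-2 — violates.

2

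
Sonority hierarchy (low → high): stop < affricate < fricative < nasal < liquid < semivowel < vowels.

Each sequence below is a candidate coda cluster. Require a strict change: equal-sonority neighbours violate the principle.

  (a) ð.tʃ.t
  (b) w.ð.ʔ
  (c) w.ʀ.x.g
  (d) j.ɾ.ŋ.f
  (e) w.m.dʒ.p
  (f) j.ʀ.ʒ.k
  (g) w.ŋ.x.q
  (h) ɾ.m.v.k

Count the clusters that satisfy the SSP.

(a) ð.tʃ.t: profile 3-2-1 — obeys.
(b) w.ð.ʔ: profile 6-3-1 — obeys.
(c) w.ʀ.x.g: profile 6-5-3-1 — obeys.
(d) j.ɾ.ŋ.f: profile 6-5-4-3 — obeys.
(e) w.m.dʒ.p: profile 6-4-2-1 — obeys.
(f) j.ʀ.ʒ.k: profile 6-5-3-1 — obeys.
(g) w.ŋ.x.q: profile 6-4-3-1 — obeys.
(h) ɾ.m.v.k: profile 5-4-3-1 — obeys.

8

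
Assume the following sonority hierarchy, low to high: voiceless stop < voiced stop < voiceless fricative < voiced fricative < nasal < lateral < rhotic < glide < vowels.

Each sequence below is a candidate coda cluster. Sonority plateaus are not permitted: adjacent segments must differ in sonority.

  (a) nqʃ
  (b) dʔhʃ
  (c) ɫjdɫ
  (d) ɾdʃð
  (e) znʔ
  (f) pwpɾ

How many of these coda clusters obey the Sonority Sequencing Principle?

0

(a) sonority 5-1-3: ill-formed.
(b) sonority 2-1-3-3: ill-formed.
(c) sonority 6-8-2-6: ill-formed.
(d) sonority 7-2-3-4: ill-formed.
(e) sonority 4-5-1: ill-formed.
(f) sonority 1-8-1-7: ill-formed.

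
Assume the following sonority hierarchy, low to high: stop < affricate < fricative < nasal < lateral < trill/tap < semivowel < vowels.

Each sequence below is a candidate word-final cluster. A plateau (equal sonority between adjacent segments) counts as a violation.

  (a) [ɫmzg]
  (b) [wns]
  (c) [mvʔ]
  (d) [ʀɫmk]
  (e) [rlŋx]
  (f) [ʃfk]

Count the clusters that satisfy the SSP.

(a) sonority 5-4-3-1: well-formed.
(b) sonority 7-4-3: well-formed.
(c) sonority 4-3-1: well-formed.
(d) sonority 6-5-4-1: well-formed.
(e) sonority 6-5-4-3: well-formed.
(f) sonority 3-3-1: ill-formed.

5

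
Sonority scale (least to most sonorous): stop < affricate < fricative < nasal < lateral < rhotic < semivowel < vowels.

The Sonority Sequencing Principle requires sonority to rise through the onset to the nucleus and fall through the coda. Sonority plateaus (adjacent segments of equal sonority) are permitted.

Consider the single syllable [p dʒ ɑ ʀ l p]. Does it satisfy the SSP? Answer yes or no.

Onset: /p/ is a stop (sonority 1), /dʒ/ is an affricate (sonority 2); then the nucleus /ɑ/ (sonority 8).
Onset profile 1-2-8 — rises to the nucleus.
Coda: /ʀ/ is a rhotic (sonority 6), /l/ is a lateral (sonority 5), /p/ is a stop (sonority 1).
Coda profile 8-6-5-1 — falls from the nucleus.

yes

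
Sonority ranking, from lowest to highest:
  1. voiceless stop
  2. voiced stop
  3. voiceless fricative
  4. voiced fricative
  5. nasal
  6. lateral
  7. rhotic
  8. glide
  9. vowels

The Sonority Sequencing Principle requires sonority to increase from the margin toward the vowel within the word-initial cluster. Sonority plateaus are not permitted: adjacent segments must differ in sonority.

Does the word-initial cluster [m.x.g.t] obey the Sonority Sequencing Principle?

/m/ is a nasal (sonority 5).
/x/ is a voiceless fricative (sonority 3).
/g/ is a voiced stop (sonority 2).
/t/ is a voiceless stop (sonority 1).
The profile is 5-3-2-1. Between /m/ (5) and /x/ (3) sonority does not rise, so the cluster violates the SSP.

no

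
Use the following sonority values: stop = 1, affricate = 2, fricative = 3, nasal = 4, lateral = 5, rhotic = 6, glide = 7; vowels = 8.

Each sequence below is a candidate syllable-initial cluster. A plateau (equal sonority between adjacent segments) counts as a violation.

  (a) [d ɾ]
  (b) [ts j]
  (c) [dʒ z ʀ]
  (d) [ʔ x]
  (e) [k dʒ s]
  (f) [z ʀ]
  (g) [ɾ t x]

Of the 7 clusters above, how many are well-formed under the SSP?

6

(a) 1-6 → obeys
(b) 2-7 → obeys
(c) 2-3-6 → obeys
(d) 1-3 → obeys
(e) 1-2-3 → obeys
(f) 3-6 → obeys
(g) 6-1-3 → violates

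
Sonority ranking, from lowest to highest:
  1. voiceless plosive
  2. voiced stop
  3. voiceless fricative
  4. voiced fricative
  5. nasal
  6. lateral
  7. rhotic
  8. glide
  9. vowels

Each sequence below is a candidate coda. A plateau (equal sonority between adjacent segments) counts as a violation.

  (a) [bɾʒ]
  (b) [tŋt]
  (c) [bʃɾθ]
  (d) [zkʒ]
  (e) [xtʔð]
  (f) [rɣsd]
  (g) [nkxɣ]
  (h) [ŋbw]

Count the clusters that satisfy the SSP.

(a) [bɾʒ]: profile 2-7-4 — violates.
(b) [tŋt]: profile 1-5-1 — violates.
(c) [bʃɾθ]: profile 2-3-7-3 — violates.
(d) [zkʒ]: profile 4-1-4 — violates.
(e) [xtʔð]: profile 3-1-1-4 — violates.
(f) [rɣsd]: profile 7-4-3-2 — obeys.
(g) [nkxɣ]: profile 5-1-3-4 — violates.
(h) [ŋbw]: profile 5-2-8 — violates.

1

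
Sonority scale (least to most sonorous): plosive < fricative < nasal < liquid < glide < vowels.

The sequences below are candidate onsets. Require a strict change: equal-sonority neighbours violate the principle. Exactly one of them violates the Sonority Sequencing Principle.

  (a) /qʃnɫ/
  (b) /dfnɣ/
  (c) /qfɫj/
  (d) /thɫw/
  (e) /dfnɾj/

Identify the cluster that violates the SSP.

b

(a) sonority 1-2-3-4: well-formed.
(b) sonority 1-2-3-2: ill-formed.
(c) sonority 1-2-4-5: well-formed.
(d) sonority 1-2-4-5: well-formed.
(e) sonority 1-2-3-4-5: well-formed.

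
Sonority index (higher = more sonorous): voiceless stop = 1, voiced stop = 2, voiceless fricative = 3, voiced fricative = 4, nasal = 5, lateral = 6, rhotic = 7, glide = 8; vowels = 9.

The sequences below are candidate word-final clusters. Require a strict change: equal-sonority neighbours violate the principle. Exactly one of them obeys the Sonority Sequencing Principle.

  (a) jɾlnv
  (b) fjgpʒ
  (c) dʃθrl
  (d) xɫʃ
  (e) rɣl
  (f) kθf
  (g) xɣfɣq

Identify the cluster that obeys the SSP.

(a) sonority 8-7-6-5-4: well-formed.
(b) sonority 3-8-2-1-4: ill-formed.
(c) sonority 2-3-3-7-6: ill-formed.
(d) sonority 3-6-3: ill-formed.
(e) sonority 7-4-6: ill-formed.
(f) sonority 1-3-3: ill-formed.
(g) sonority 3-4-3-4-1: ill-formed.

a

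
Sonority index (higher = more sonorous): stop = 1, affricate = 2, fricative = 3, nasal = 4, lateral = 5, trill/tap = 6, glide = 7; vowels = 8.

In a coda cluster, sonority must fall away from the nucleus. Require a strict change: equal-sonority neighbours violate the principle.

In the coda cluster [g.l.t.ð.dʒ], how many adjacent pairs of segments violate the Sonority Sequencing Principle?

2

/g/ is a stop (sonority 1).
/l/ is a lateral (sonority 5).
/t/ is a stop (sonority 1).
/ð/ is a fricative (sonority 3).
/dʒ/ is an affricate (sonority 2).
/g/→/l/: 1→5 (does not fall) — violation.
/l/→/t/: 5→1 (falls) — ok.
/t/→/ð/: 1→3 (does not fall) — violation.
/ð/→/dʒ/: 3→2 (falls) — ok.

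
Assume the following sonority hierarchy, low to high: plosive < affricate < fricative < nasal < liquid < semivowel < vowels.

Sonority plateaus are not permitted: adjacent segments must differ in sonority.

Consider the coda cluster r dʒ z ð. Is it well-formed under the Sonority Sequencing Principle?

no

/r/ — liquid, sonority 5.
/dʒ/ — affricate, sonority 2.
/z/ — fricative, sonority 3.
/ð/ — fricative, sonority 3.
The profile is 5-2-3-3. Between /dʒ/ (2) and /z/ (3) sonority does not fall, so the cluster violates the SSP.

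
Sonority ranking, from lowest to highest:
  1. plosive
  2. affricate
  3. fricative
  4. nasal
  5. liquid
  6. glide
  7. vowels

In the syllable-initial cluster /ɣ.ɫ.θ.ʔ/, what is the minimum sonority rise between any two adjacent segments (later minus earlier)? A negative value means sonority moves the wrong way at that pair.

/ɣ/: fricative = 3.
/ɫ/: liquid = 5.
/θ/: fricative = 3.
/ʔ/: plosive = 1.
/ɣ/→/ɫ/: change +2.
/ɫ/→/θ/: change -2.
/θ/→/ʔ/: change -2.
Minimum = -2.

-2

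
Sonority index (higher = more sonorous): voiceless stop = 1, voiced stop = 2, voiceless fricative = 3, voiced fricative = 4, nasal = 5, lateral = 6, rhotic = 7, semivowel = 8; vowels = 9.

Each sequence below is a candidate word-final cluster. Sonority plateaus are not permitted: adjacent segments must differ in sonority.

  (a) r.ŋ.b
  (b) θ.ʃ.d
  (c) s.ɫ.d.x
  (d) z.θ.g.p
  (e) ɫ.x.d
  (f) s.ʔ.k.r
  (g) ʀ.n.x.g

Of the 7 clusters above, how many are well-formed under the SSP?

(a) r.ŋ.b: profile 7-5-2 — obeys.
(b) θ.ʃ.d: profile 3-3-2 — violates.
(c) s.ɫ.d.x: profile 3-6-2-3 — violates.
(d) z.θ.g.p: profile 4-3-2-1 — obeys.
(e) ɫ.x.d: profile 6-3-2 — obeys.
(f) s.ʔ.k.r: profile 3-1-1-7 — violates.
(g) ʀ.n.x.g: profile 7-5-3-2 — obeys.

4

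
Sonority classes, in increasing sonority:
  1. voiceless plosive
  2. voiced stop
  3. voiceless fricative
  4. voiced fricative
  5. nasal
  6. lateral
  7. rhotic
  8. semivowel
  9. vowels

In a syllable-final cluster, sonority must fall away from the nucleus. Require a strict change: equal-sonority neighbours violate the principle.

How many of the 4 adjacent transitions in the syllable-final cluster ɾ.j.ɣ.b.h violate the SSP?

2

/ɾ/ — rhotic, sonority 7.
/j/ — semivowel, sonority 8.
/ɣ/ — voiced fricative, sonority 4.
/b/ — voiced stop, sonority 2.
/h/ — voiceless fricative, sonority 3.
/ɾ/→/j/: 7→8 (does not fall) — violation.
/j/→/ɣ/: 8→4 (falls) — ok.
/ɣ/→/b/: 4→2 (falls) — ok.
/b/→/h/: 2→3 (does not fall) — violation.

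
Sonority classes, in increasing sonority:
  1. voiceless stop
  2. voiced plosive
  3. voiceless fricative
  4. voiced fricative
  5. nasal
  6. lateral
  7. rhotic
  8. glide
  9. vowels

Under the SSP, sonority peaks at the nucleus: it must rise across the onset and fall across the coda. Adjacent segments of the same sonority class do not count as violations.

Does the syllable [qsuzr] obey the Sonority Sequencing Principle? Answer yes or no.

Onset: /q/ is a voiceless stop (sonority 1), /s/ is a voiceless fricative (sonority 3); then the nucleus /u/ (sonority 9).
Onset profile 1-3-9 — rises to the nucleus.
Coda: /z/ is a voiced fricative (sonority 4), /r/ is a rhotic (sonority 7).
Coda profile 9-4-7 — does not fall throughout.

no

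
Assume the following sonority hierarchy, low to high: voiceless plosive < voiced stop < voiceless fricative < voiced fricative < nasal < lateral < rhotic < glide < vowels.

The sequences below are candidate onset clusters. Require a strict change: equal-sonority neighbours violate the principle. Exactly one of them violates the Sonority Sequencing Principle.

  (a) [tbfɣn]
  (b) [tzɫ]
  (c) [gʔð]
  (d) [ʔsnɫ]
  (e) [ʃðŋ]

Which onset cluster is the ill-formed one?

c

(a) [tbfɣn]: profile 1-2-3-4-5 — obeys.
(b) [tzɫ]: profile 1-4-6 — obeys.
(c) [gʔð]: profile 2-1-4 — violates.
(d) [ʔsnɫ]: profile 1-3-5-6 — obeys.
(e) [ʃðŋ]: profile 3-4-5 — obeys.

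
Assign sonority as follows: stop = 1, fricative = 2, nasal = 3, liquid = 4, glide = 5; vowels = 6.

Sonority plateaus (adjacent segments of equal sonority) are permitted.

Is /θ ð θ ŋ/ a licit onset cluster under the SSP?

/θ/ — fricative, sonority 2.
/ð/ — fricative, sonority 2.
/θ/ — fricative, sonority 2.
/ŋ/ — nasal, sonority 3.
The profile 2-2-2-3 is non-decreasing (plateaus allowed), so the onset cluster satisfies the SSP.

yes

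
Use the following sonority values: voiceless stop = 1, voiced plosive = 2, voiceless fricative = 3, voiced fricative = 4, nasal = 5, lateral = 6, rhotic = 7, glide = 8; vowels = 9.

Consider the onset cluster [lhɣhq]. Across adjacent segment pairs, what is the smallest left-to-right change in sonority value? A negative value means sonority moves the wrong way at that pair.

-3

/l/: lateral = 6.
/h/: voiceless fricative = 3.
/ɣ/: voiced fricative = 4.
/h/: voiceless fricative = 3.
/q/: voiceless stop = 1.
/l/→/h/: change -3.
/h/→/ɣ/: change +1.
/ɣ/→/h/: change -1.
/h/→/q/: change -2.
Minimum = -3.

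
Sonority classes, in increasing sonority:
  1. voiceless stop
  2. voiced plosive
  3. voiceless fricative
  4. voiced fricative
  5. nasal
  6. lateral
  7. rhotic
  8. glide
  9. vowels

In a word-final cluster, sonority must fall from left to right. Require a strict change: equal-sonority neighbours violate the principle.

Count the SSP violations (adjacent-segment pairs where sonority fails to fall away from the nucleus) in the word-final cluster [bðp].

/b/ is a voiced plosive (sonority 2).
/ð/ is a voiced fricative (sonority 4).
/p/ is a voiceless stop (sonority 1).
/b/→/ð/: 2→4 (does not fall) — violation.
/ð/→/p/: 4→1 (falls) — ok.

1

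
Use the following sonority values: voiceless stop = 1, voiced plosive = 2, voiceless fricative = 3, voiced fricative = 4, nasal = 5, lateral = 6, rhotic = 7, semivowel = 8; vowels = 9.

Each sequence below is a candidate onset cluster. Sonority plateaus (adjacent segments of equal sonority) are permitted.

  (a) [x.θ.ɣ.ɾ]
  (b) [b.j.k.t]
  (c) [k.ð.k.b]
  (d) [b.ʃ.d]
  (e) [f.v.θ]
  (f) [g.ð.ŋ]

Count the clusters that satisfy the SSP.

2

(a) 3-3-4-7 → obeys
(b) 2-8-1-1 → violates
(c) 1-4-1-2 → violates
(d) 2-3-2 → violates
(e) 3-4-3 → violates
(f) 2-4-5 → obeys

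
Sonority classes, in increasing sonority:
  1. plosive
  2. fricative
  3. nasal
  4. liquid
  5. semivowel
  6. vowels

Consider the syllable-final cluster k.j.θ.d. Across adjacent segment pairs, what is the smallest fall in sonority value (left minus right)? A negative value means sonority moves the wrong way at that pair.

-4

/k/ — plosive, sonority 1.
/j/ — semivowel, sonority 5.
/θ/ — fricative, sonority 2.
/d/ — plosive, sonority 1.
/k/→/j/: change -4.
/j/→/θ/: change +3.
/θ/→/d/: change +1.
Minimum = -4.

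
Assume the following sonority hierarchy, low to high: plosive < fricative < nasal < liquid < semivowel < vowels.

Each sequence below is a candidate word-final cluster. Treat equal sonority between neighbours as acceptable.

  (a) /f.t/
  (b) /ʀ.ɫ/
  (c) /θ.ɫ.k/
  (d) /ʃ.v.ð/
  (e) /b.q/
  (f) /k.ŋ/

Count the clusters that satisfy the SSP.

(a) sonority 2-1: well-formed.
(b) sonority 4-4: well-formed.
(c) sonority 2-4-1: ill-formed.
(d) sonority 2-2-2: well-formed.
(e) sonority 1-1: well-formed.
(f) sonority 1-3: ill-formed.

4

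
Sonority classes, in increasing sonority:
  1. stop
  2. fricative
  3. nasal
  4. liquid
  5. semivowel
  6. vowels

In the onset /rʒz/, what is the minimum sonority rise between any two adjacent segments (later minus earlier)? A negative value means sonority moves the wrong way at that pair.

-2

/r/ is a liquid (sonority 4).
/ʒ/ is a fricative (sonority 2).
/z/ is a fricative (sonority 2).
/r/→/ʒ/: change -2.
/ʒ/→/z/: change +0.
Minimum = -2.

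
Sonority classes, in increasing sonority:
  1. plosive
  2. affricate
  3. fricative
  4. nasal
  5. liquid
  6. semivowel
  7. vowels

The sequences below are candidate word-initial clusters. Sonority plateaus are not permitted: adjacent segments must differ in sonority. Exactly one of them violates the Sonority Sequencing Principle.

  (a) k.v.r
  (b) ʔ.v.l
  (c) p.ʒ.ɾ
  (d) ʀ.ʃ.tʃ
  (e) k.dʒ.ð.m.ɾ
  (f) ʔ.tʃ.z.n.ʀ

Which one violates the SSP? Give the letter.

d

(a) sonority 1-3-5: well-formed.
(b) sonority 1-3-5: well-formed.
(c) sonority 1-3-5: well-formed.
(d) sonority 5-3-2: ill-formed.
(e) sonority 1-2-3-4-5: well-formed.
(f) sonority 1-2-3-4-5: well-formed.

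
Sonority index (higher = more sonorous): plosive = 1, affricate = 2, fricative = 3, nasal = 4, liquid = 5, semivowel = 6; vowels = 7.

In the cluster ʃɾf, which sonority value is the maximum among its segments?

5

/ʃ/ — fricative, sonority 3.
/ɾ/ — liquid, sonority 5.
/f/ — fricative, sonority 3.
The maximum is 5.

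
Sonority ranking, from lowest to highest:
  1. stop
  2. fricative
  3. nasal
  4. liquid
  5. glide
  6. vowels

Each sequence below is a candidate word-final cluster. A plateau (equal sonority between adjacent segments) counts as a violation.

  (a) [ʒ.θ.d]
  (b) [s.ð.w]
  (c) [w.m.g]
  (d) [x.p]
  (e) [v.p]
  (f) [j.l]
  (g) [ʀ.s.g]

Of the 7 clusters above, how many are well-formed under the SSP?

(a) [ʒ.θ.d]: profile 2-2-1 — violates.
(b) [s.ð.w]: profile 2-2-5 — violates.
(c) [w.m.g]: profile 5-3-1 — obeys.
(d) [x.p]: profile 2-1 — obeys.
(e) [v.p]: profile 2-1 — obeys.
(f) [j.l]: profile 5-4 — obeys.
(g) [ʀ.s.g]: profile 4-2-1 — obeys.

5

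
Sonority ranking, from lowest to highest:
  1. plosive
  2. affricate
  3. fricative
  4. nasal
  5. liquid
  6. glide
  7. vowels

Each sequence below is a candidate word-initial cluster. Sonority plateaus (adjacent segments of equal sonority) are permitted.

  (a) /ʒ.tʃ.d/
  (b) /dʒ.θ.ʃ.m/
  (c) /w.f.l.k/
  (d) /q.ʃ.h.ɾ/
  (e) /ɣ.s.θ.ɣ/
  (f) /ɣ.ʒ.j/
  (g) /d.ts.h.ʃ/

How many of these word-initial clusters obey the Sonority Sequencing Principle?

5

(a) 3-2-1 → violates
(b) 2-3-3-4 → obeys
(c) 6-3-5-1 → violates
(d) 1-3-3-5 → obeys
(e) 3-3-3-3 → obeys
(f) 3-3-6 → obeys
(g) 1-2-3-3 → obeys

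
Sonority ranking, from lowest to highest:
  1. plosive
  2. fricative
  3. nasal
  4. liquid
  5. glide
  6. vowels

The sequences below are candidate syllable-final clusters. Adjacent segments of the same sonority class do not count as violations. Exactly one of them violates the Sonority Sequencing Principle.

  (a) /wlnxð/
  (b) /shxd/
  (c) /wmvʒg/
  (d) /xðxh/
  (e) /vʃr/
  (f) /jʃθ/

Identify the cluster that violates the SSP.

e

(a) /wlnxð/: profile 5-4-3-2-2 — obeys.
(b) /shxd/: profile 2-2-2-1 — obeys.
(c) /wmvʒg/: profile 5-3-2-2-1 — obeys.
(d) /xðxh/: profile 2-2-2-2 — obeys.
(e) /vʃr/: profile 2-2-4 — violates.
(f) /jʃθ/: profile 5-2-2 — obeys.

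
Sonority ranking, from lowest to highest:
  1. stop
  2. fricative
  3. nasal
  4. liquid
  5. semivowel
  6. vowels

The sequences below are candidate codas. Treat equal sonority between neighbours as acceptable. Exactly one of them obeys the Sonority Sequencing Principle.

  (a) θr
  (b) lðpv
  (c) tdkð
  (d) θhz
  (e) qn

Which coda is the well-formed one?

d

(a) θr: profile 2-4 — violates.
(b) lðpv: profile 4-2-1-2 — violates.
(c) tdkð: profile 1-1-1-2 — violates.
(d) θhz: profile 2-2-2 — obeys.
(e) qn: profile 1-3 — violates.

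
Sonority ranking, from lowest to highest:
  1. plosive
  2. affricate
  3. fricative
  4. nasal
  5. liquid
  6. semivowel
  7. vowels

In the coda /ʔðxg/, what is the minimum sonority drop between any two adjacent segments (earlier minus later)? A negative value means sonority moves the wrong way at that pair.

-2

/ʔ/: plosive = 1.
/ð/: fricative = 3.
/x/: fricative = 3.
/g/: plosive = 1.
/ʔ/→/ð/: change -2.
/ð/→/x/: change +0.
/x/→/g/: change +2.
Minimum = -2.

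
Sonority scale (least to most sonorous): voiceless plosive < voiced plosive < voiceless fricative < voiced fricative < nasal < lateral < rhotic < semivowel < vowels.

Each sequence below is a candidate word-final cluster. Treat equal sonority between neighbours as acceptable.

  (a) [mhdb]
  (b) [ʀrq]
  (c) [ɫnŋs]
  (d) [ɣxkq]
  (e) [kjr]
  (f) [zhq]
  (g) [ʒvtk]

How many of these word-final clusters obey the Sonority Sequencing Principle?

6

(a) [mhdb]: profile 5-3-2-2 — obeys.
(b) [ʀrq]: profile 7-7-1 — obeys.
(c) [ɫnŋs]: profile 6-5-5-3 — obeys.
(d) [ɣxkq]: profile 4-3-1-1 — obeys.
(e) [kjr]: profile 1-8-7 — violates.
(f) [zhq]: profile 4-3-1 — obeys.
(g) [ʒvtk]: profile 4-4-1-1 — obeys.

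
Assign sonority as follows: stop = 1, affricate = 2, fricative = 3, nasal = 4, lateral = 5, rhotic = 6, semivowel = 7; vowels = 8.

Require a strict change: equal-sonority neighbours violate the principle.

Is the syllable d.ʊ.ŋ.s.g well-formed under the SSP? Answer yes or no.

Onset: /d/ is a stop (sonority 1); then the nucleus /ʊ/ (sonority 8).
Onset profile 1-8 — rises to the nucleus.
Coda: /ŋ/ is a nasal (sonority 4), /s/ is a fricative (sonority 3), /g/ is a stop (sonority 1).
Coda profile 8-4-3-1 — falls from the nucleus.

yes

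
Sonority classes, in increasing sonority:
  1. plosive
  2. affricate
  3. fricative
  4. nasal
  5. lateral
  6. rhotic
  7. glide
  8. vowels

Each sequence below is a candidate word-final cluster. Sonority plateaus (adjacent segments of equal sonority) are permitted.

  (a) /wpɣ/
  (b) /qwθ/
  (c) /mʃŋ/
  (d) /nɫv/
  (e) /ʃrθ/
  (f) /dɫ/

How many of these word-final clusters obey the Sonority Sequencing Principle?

0

(a) 7-1-3 → violates
(b) 1-7-3 → violates
(c) 4-3-4 → violates
(d) 4-5-3 → violates
(e) 3-6-3 → violates
(f) 1-5 → violates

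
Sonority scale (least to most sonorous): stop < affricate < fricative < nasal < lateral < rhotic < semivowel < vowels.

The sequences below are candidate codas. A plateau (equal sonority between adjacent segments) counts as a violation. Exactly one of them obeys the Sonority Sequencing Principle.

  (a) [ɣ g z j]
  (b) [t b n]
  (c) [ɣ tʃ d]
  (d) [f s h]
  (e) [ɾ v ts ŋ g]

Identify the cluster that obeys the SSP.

(a) sonority 3-1-3-7: ill-formed.
(b) sonority 1-1-4: ill-formed.
(c) sonority 3-2-1: well-formed.
(d) sonority 3-3-3: ill-formed.
(e) sonority 6-3-2-4-1: ill-formed.

c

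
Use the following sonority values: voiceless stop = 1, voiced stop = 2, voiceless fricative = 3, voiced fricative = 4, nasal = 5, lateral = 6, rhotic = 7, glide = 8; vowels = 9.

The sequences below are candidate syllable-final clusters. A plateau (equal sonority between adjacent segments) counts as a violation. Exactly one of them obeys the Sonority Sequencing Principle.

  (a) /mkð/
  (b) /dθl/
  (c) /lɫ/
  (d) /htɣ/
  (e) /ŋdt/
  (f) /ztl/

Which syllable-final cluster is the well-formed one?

(a) 5-1-4 → violates
(b) 2-3-6 → violates
(c) 6-6 → violates
(d) 3-1-4 → violates
(e) 5-2-1 → obeys
(f) 4-1-6 → violates

e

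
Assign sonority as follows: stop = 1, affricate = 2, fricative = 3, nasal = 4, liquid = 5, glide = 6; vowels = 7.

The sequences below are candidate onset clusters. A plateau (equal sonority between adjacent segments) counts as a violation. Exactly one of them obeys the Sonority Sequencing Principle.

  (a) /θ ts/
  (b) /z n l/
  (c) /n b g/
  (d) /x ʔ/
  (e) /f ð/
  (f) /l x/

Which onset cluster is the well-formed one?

(a) 3-2 → violates
(b) 3-4-5 → obeys
(c) 4-1-1 → violates
(d) 3-1 → violates
(e) 3-3 → violates
(f) 5-3 → violates

b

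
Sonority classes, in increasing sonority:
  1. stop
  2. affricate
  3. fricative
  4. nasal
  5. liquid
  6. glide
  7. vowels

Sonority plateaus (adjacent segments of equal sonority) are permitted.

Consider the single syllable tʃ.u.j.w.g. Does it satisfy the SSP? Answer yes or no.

Onset: /tʃ/ is an affricate (sonority 2); then the nucleus /u/ (sonority 7).
Onset profile 2-7 — rises to the nucleus.
Coda: /j/ is a glide (sonority 6), /w/ is a glide (sonority 6), /g/ is a stop (sonority 1).
Coda profile 7-6-6-1 — falls from the nucleus.

yes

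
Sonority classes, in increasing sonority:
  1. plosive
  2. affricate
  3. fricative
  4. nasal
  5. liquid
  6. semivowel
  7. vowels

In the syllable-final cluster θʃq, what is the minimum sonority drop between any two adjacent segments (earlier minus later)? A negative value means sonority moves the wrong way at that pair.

0

/θ/: fricative = 3.
/ʃ/: fricative = 3.
/q/: plosive = 1.
/θ/→/ʃ/: change +0.
/ʃ/→/q/: change +2.
Minimum = 0.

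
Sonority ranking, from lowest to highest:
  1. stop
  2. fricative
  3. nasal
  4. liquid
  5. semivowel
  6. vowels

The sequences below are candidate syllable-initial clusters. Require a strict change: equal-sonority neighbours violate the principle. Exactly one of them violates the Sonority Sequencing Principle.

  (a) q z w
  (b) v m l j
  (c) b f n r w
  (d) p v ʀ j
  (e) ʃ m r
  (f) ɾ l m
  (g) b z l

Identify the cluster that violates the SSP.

f

(a) 1-2-5 → obeys
(b) 2-3-4-5 → obeys
(c) 1-2-3-4-5 → obeys
(d) 1-2-4-5 → obeys
(e) 2-3-4 → obeys
(f) 4-4-3 → violates
(g) 1-2-4 → obeys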